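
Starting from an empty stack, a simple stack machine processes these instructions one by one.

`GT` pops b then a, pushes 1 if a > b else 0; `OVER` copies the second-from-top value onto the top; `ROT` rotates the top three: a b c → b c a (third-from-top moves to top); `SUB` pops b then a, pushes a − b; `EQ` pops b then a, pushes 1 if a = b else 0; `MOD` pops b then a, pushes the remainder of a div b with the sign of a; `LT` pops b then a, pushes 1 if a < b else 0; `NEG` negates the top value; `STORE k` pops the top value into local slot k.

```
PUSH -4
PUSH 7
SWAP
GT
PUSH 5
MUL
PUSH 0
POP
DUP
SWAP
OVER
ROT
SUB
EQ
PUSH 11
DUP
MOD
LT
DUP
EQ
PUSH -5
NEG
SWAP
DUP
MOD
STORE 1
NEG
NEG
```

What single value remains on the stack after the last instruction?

5

PUSH -4 : -4
PUSH 7  : -4 7
SWAP    : 7 -4
GT      : 1
PUSH 5  : 1 5
MUL     : 5
PUSH 0  : 5 0
POP     : 5
DUP     : 5 5
SWAP    : 5 5
OVER    : 5 5 5
ROT     : 5 5 5
SUB     : 5 0
EQ      : 0
PUSH 11 : 0 11
DUP     : 0 11 11
MOD     : 0 0
LT      : 0
DUP     : 0 0
EQ      : 1
PUSH -5 : 1 -5
NEG     : 1 5
SWAP    : 5 1
DUP     : 5 1 1
MOD     : 5 0
STORE 1 : 5
NEG     : -5
NEG     : 5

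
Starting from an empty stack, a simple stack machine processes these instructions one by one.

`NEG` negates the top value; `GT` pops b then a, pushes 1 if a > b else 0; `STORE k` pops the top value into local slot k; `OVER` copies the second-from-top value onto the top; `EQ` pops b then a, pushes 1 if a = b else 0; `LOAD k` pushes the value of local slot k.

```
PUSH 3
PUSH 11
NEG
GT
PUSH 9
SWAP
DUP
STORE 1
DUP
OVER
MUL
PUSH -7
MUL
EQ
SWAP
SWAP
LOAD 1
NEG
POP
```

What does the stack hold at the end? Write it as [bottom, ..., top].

PUSH 3   [3]
PUSH 11  [3, 11]
NEG      [3, -11]
GT       [1]
PUSH 9   [1, 9]
SWAP     [9, 1]
DUP      [9, 1, 1]
STORE 1  [9, 1]
DUP      [9, 1, 1]
OVER     [9, 1, 1, 1]
MUL      [9, 1, 1]
PUSH -7  [9, 1, 1, -7]
MUL      [9, 1, -7]
EQ       [9, 0]
SWAP     [0, 9]
SWAP     [9, 0]
LOAD 1   [9, 0, 1]
NEG      [9, 0, -1]
POP      [9, 0]

[9, 0]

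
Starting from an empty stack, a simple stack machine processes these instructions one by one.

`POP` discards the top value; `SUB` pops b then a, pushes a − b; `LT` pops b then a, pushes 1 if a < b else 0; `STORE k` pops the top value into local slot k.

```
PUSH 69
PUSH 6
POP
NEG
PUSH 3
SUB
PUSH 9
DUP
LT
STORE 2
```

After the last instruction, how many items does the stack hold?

PUSH 69 → 69
PUSH 6  → 69 6
POP     → 69
NEG     → -69
PUSH 3  → -69 3
SUB     → -72
PUSH 9  → -72 9
DUP     → -72 9 9
LT      → -72 0
STORE 2 → -72

1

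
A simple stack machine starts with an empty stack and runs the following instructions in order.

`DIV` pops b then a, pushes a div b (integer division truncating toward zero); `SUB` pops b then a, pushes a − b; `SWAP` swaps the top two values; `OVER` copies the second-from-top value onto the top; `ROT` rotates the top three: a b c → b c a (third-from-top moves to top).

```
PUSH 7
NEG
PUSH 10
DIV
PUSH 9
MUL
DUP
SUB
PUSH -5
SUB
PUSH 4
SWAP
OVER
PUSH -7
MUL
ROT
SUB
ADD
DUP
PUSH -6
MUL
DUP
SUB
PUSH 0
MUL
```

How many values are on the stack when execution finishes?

PUSH 7  : 7
NEG     : -7
PUSH 10 : -7 10
DIV     : 0
PUSH 9  : 0 9
MUL     : 0
DUP     : 0 0
SUB     : 0
PUSH -5 : 0 -5
SUB     : 5
PUSH 4  : 5 4
SWAP    : 4 5
OVER    : 4 5 4
PUSH -7 : 4 5 4 -7
MUL     : 4 5 -28
ROT     : 5 -28 4
SUB     : 5 -32
ADD     : -27
DUP     : -27 -27
PUSH -6 : -27 -27 -6
MUL     : -27 162
DUP     : -27 162 162
SUB     : -27 0
PUSH 0  : -27 0 0
MUL     : -27 0

2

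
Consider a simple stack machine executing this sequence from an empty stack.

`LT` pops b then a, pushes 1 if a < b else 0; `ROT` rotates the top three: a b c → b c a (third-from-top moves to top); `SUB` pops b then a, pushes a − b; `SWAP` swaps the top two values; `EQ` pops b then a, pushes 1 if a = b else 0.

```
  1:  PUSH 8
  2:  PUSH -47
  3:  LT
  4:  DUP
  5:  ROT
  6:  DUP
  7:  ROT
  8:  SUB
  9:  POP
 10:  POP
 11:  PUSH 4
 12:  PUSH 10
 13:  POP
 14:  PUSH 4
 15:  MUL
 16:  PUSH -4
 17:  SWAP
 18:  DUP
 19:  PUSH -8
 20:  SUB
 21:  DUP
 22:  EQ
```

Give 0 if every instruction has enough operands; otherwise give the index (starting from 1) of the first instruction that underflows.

5

PUSH 8   : 8
PUSH -47 : 8 -47
LT       : 0
DUP      : 0 0
ROT  — needs 3 operands, stack has 2 → underflow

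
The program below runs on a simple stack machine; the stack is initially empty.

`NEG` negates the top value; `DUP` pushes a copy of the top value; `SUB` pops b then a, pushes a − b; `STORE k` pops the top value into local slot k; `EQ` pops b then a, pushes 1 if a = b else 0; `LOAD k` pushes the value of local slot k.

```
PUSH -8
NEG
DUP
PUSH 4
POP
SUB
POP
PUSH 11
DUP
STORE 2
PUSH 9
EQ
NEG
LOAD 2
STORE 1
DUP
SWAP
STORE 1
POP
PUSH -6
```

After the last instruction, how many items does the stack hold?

PUSH -8 -> -8
NEG     -> 8
DUP     -> 8 8
PUSH 4  -> 8 8 4
POP     -> 8 8
SUB     -> 0
POP     -> (empty)
PUSH 11 -> 11
DUP     -> 11 11
STORE 2 -> 11
PUSH 9  -> 11 9
EQ      -> 0
NEG     -> 0
LOAD 2  -> 0 11
STORE 1 -> 0
DUP     -> 0 0
SWAP    -> 0 0
STORE 1 -> 0
POP     -> (empty)
PUSH -6 -> -6

1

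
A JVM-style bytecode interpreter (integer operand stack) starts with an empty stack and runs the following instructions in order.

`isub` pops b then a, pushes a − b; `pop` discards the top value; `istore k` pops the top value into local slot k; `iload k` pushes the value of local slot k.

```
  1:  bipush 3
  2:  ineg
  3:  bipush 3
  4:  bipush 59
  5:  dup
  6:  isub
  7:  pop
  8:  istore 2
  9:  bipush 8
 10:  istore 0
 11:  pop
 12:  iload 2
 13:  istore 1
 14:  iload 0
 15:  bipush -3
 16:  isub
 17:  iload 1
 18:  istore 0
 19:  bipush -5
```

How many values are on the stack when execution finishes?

bipush 3   3
ineg       -3
bipush 3   -3 3
bipush 59  -3 3 59
dup        -3 3 59 59
isub       -3 3 0
pop        -3 3
istore 2   -3
bipush 8   -3 8
istore 0   -3
pop        (empty)
iload 2    3
istore 1   (empty)
iload 0    8
bipush -3  8 -3
isub       11
iload 1    11 3
istore 0   11
bipush -5  11 -5

2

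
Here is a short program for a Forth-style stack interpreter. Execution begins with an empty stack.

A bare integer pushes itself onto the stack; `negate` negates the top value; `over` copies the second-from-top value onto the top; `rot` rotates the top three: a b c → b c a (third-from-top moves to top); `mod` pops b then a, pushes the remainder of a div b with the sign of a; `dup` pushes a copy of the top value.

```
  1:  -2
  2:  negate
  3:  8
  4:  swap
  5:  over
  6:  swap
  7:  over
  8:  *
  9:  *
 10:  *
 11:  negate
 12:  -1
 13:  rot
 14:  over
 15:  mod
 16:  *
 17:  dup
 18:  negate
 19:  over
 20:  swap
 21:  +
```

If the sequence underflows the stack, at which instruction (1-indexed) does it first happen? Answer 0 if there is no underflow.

13

-2     → [-2]
negate → [2]
8      → [2, 8]
swap   → [8, 2]
over   → [8, 2, 8]
swap   → [8, 8, 2]
over   → [8, 8, 2, 8]
*      → [8, 8, 16]
*      → [8, 128]
*      → [1024]
negate → [-1024]
-1     → [-1024, -1]
rot  — needs 3 operands, stack has 2 → underflow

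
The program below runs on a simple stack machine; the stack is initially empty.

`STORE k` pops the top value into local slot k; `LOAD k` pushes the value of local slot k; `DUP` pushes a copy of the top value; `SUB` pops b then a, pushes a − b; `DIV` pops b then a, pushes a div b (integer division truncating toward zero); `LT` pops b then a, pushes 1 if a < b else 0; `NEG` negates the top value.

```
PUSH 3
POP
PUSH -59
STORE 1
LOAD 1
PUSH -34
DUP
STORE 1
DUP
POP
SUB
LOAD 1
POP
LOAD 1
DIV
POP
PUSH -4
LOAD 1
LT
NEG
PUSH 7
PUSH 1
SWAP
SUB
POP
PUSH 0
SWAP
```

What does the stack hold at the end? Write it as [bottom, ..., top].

[0, 0]

PUSH 3   → 3
POP      → (empty)
PUSH -59 → -59
STORE 1  → (empty)
LOAD 1   → -59
PUSH -34 → -59 -34
DUP      → -59 -34 -34
STORE 1  → -59 -34
DUP      → -59 -34 -34
POP      → -59 -34
SUB      → -25
LOAD 1   → -25 -34
POP      → -25
LOAD 1   → -25 -34
DIV      → 0
POP      → (empty)
PUSH -4  → -4
LOAD 1   → -4 -34
LT       → 0
NEG      → 0
PUSH 7   → 0 7
PUSH 1   → 0 7 1
SWAP     → 0 1 7
SUB      → 0 -6
POP      → 0
PUSH 0   → 0 0
SWAP     → 0 0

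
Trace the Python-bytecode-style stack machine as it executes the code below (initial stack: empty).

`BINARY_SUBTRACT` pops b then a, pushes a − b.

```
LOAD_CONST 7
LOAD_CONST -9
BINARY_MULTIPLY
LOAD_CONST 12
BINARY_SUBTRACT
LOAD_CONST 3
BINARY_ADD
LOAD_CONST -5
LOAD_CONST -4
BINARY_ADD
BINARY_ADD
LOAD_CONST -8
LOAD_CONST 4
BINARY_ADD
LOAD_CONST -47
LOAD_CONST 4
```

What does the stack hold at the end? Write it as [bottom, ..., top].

LOAD_CONST 7    : 7
LOAD_CONST -9   : 7 -9
BINARY_MULTIPLY : -63
LOAD_CONST 12   : -63 12
BINARY_SUBTRACT : -75
LOAD_CONST 3    : -75 3
BINARY_ADD      : -72
LOAD_CONST -5   : -72 -5
LOAD_CONST -4   : -72 -5 -4
BINARY_ADD      : -72 -9
BINARY_ADD      : -81
LOAD_CONST -8   : -81 -8
LOAD_CONST 4    : -81 -8 4
BINARY_ADD      : -81 -4
LOAD_CONST -47  : -81 -4 -47
LOAD_CONST 4    : -81 -4 -47 4

[-81, -4, -47, 4]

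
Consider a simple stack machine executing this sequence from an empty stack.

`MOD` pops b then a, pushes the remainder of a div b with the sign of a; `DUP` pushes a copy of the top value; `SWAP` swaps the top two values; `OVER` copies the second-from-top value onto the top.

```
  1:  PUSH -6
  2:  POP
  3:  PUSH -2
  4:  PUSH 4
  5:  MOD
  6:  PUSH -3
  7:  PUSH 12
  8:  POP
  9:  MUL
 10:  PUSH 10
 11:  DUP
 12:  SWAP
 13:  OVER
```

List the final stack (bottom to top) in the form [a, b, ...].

[6, 10, 10, 10]

PUSH -6  [-6]
POP      []
PUSH -2  [-2]
PUSH 4   [-2, 4]
MOD      [-2]
PUSH -3  [-2, -3]
PUSH 12  [-2, -3, 12]
POP      [-2, -3]
MUL      [6]
PUSH 10  [6, 10]
DUP      [6, 10, 10]
SWAP     [6, 10, 10]
OVER     [6, 10, 10, 10]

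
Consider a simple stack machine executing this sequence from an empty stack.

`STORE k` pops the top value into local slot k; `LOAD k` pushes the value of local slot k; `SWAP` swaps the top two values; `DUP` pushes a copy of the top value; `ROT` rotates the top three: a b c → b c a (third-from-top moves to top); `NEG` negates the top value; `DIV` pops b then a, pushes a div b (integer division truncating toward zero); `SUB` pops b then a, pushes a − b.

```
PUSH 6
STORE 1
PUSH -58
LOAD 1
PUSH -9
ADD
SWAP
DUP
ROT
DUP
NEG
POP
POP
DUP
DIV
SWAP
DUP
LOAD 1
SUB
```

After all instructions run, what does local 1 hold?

PUSH 6   : [6]
STORE 1  : []
PUSH -58 : [-58]
LOAD 1   : [-58, 6]
PUSH -9  : [-58, 6, -9]
ADD      : [-58, -3]
SWAP     : [-3, -58]
DUP      : [-3, -58, -58]
ROT      : [-58, -58, -3]
DUP      : [-58, -58, -3, -3]
NEG      : [-58, -58, -3, 3]
POP      : [-58, -58, -3]
POP      : [-58, -58]
DUP      : [-58, -58, -58]
DIV      : [-58, 1]
SWAP     : [1, -58]
DUP      : [1, -58, -58]
LOAD 1   : [1, -58, -58, 6]
SUB      : [1, -58, -64]

6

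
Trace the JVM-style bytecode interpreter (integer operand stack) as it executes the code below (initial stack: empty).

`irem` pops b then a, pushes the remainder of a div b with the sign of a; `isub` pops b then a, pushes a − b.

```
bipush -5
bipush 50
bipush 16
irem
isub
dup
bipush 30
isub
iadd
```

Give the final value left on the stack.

-44

bipush -5 -> -5
bipush 50 -> -5 50
bipush 16 -> -5 50 16
irem      -> -5 2
isub      -> -7
dup       -> -7 -7
bipush 30 -> -7 -7 30
isub      -> -7 -37
iadd      -> -44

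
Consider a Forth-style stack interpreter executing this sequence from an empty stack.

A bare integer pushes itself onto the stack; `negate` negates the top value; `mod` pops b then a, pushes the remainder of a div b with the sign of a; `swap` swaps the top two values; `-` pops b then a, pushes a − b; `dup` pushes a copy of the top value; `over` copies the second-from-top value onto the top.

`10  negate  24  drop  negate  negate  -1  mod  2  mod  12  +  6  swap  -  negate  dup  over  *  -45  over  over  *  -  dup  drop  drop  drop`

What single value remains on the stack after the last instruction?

6

10     → [10]
negate → [-10]
24     → [-10, 24]
drop   → [-10]
negate → [10]
negate → [-10]
-1     → [-10, -1]
mod    → [0]
2      → [0, 2]
mod    → [0]
12     → [0, 12]
+      → [12]
6      → [12, 6]
swap   → [6, 12]
-      → [-6]
negate → [6]
dup    → [6, 6]
over   → [6, 6, 6]
*      → [6, 36]
-45    → [6, 36, -45]
over   → [6, 36, -45, 36]
over   → [6, 36, -45, 36, -45]
*      → [6, 36, -45, -1620]
-      → [6, 36, 1575]
dup    → [6, 36, 1575, 1575]
drop   → [6, 36, 1575]
drop   → [6, 36]
drop   → [6]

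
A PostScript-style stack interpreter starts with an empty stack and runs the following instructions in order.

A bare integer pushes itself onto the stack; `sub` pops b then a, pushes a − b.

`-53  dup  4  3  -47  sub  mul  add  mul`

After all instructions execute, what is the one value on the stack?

-7791

-53 -> -53
dup -> -53 -53
4   -> -53 -53 4
3   -> -53 -53 4 3
-47 -> -53 -53 4 3 -47
sub -> -53 -53 4 50
mul -> -53 -53 200
add -> -53 147
mul -> -7791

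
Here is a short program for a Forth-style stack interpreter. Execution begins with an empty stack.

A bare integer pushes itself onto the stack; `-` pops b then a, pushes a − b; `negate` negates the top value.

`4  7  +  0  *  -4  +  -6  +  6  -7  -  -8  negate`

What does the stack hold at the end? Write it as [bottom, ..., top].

4      → [4]
7      → [4, 7]
+      → [11]
0      → [11, 0]
*      → [0]
-4     → [0, -4]
+      → [-4]
-6     → [-4, -6]
+      → [-10]
6      → [-10, 6]
-7     → [-10, 6, -7]
-      → [-10, 13]
-8     → [-10, 13, -8]
negate → [-10, 13, 8]

[-10, 13, 8]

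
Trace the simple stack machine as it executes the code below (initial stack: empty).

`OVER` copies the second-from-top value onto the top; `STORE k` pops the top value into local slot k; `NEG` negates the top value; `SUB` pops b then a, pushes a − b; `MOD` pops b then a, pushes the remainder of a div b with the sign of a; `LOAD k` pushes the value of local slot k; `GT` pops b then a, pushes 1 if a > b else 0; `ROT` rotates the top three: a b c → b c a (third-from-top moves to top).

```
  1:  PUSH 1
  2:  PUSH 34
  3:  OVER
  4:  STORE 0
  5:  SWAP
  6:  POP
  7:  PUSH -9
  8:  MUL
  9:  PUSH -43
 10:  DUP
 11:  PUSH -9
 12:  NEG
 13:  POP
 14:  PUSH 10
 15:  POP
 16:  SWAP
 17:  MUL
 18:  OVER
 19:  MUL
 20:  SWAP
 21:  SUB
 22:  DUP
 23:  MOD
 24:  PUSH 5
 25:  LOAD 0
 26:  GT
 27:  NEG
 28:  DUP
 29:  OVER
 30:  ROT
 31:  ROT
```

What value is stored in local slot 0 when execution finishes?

PUSH 1    [1]
PUSH 34   [1, 34]
OVER      [1, 34, 1]
STORE 0   [1, 34]
SWAP      [34, 1]
POP       [34]
PUSH -9   [34, -9]
MUL       [-306]
PUSH -43  [-306, -43]
DUP       [-306, -43, -43]
PUSH -9   [-306, -43, -43, -9]
NEG       [-306, -43, -43, 9]
POP       [-306, -43, -43]
PUSH 10   [-306, -43, -43, 10]
POP       [-306, -43, -43]
SWAP      [-306, -43, -43]
MUL       [-306, 1849]
OVER      [-306, 1849, -306]
MUL       [-306, -565794]
SWAP      [-565794, -306]
SUB       [-565488]
DUP       [-565488, -565488]
MOD       [0]
PUSH 5    [0, 5]
LOAD 0    [0, 5, 1]
GT        [0, 1]
NEG       [0, -1]
DUP       [0, -1, -1]
OVER      [0, -1, -1, -1]
ROT       [0, -1, -1, -1]
ROT       [0, -1, -1, -1]

1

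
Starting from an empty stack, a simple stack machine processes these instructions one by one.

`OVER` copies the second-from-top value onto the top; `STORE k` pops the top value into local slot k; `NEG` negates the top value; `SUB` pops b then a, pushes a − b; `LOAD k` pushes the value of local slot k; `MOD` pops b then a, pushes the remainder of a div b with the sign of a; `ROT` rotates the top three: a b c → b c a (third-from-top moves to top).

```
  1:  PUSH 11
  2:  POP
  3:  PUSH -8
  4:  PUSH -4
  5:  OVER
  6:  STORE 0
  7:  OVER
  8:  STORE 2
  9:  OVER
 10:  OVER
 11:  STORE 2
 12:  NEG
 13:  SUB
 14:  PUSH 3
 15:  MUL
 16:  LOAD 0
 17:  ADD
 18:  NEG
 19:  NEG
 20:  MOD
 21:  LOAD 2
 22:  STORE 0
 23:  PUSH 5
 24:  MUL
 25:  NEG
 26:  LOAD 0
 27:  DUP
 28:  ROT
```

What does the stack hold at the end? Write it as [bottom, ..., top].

[-4, -4, 40]

PUSH 11 → [11]
POP     → []
PUSH -8 → [-8]
PUSH -4 → [-8, -4]
OVER    → [-8, -4, -8]
STORE 0 → [-8, -4]
OVER    → [-8, -4, -8]
STORE 2 → [-8, -4]
OVER    → [-8, -4, -8]
OVER    → [-8, -4, -8, -4]
STORE 2 → [-8, -4, -8]
NEG     → [-8, -4, 8]
SUB     → [-8, -12]
PUSH 3  → [-8, -12, 3]
MUL     → [-8, -36]
LOAD 0  → [-8, -36, -8]
ADD     → [-8, -44]
NEG     → [-8, 44]
NEG     → [-8, -44]
MOD     → [-8]
LOAD 2  → [-8, -4]
STORE 0 → [-8]
PUSH 5  → [-8, 5]
MUL     → [-40]
NEG     → [40]
LOAD 0  → [40, -4]
DUP     → [40, -4, -4]
ROT     → [-4, -4, 40]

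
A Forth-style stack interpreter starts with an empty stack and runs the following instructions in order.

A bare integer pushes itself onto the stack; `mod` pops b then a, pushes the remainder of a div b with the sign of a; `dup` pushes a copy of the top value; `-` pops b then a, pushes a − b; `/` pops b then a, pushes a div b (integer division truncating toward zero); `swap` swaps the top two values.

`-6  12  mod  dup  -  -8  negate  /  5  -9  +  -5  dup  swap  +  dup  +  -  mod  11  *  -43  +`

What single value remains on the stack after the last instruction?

-43

-6     : -6
12     : -6 12
mod    : -6
dup    : -6 -6
-      : 0
-8     : 0 -8
negate : 0 8
/      : 0
5      : 0 5
-9     : 0 5 -9
+      : 0 -4
-5     : 0 -4 -5
dup    : 0 -4 -5 -5
swap   : 0 -4 -5 -5
+      : 0 -4 -10
dup    : 0 -4 -10 -10
+      : 0 -4 -20
-      : 0 16
mod    : 0
11     : 0 11
*      : 0
-43    : 0 -43
+      : -43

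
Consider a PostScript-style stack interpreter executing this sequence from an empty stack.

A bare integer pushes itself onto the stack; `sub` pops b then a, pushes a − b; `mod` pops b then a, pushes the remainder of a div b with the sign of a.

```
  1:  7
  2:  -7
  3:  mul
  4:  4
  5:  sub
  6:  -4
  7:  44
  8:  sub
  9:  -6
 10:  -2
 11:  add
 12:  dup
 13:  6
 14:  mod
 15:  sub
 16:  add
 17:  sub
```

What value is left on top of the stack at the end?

1

7   : 7
-7  : 7 -7
mul : -49
4   : -49 4
sub : -53
-4  : -53 -4
44  : -53 -4 44
sub : -53 -48
-6  : -53 -48 -6
-2  : -53 -48 -6 -2
add : -53 -48 -8
dup : -53 -48 -8 -8
6   : -53 -48 -8 -8 6
mod : -53 -48 -8 -2
sub : -53 -48 -6
add : -53 -54
sub : 1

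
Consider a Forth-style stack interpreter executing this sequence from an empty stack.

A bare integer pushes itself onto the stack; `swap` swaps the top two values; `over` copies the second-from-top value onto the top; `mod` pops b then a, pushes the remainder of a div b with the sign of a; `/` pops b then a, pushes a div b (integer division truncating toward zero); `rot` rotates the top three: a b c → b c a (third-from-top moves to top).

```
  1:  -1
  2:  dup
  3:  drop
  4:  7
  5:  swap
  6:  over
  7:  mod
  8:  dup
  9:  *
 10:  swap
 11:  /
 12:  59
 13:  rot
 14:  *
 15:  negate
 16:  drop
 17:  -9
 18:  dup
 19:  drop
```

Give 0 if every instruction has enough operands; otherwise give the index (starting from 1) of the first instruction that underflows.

13

-1   : -1
dup  : -1 -1
drop : -1
7    : -1 7
swap : 7 -1
over : 7 -1 7
mod  : 7 -1
dup  : 7 -1 -1
*    : 7 1
swap : 1 7
/    : 0
59   : 0 59
rot  — needs 3 operands, stack has 2 → underflow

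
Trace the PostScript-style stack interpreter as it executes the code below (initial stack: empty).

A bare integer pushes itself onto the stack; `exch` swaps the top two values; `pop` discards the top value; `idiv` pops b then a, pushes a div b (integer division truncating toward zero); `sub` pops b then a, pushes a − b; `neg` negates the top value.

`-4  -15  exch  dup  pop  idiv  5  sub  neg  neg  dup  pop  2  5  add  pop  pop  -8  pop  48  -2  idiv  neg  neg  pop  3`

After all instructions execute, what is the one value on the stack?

3

-4   -> -4
-15  -> -4 -15
exch -> -15 -4
dup  -> -15 -4 -4
pop  -> -15 -4
idiv -> 3
5    -> 3 5
sub  -> -2
neg  -> 2
neg  -> -2
dup  -> -2 -2
pop  -> -2
2    -> -2 2
5    -> -2 2 5
add  -> -2 7
pop  -> -2
pop  -> (empty)
-8   -> -8
pop  -> (empty)
48   -> 48
-2   -> 48 -2
idiv -> -24
neg  -> 24
neg  -> -24
pop  -> (empty)
3    -> 3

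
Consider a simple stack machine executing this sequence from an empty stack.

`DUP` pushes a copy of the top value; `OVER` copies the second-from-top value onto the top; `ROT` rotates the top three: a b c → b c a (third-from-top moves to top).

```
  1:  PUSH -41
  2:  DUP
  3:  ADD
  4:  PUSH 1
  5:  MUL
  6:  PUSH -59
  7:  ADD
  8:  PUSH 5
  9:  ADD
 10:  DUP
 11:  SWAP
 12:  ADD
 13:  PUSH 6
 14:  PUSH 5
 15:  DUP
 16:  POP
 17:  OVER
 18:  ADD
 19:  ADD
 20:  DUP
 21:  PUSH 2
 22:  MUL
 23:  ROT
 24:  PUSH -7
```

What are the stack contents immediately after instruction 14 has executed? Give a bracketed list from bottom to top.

[-272, 6, 5]

PUSH -41 -> -41
DUP      -> -41 -41
ADD      -> -82
PUSH 1   -> -82 1
MUL      -> -82
PUSH -59 -> -82 -59
ADD      -> -141
PUSH 5   -> -141 5
ADD      -> -136
DUP      -> -136 -136
SWAP     -> -136 -136
ADD      -> -272
PUSH 6   -> -272 6
PUSH 5   -> -272 6 5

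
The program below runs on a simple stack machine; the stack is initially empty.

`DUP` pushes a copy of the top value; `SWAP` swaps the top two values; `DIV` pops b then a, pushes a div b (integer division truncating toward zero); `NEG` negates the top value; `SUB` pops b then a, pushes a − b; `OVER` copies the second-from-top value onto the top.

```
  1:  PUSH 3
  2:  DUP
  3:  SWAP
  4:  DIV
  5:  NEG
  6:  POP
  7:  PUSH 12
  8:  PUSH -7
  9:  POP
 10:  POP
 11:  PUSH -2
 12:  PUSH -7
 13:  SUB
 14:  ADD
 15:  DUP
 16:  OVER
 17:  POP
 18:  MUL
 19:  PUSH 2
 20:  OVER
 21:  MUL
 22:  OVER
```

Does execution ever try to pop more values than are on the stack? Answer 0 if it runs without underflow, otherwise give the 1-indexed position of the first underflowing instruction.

PUSH 3  -> [3]
DUP     -> [3, 3]
SWAP    -> [3, 3]
DIV     -> [1]
NEG     -> [-1]
POP     -> []
PUSH 12 -> [12]
PUSH -7 -> [12, -7]
POP     -> [12]
POP     -> []
PUSH -2 -> [-2]
PUSH -7 -> [-2, -7]
SUB     -> [5]
ADD  — needs 2 operands, stack has 1 → underflow

14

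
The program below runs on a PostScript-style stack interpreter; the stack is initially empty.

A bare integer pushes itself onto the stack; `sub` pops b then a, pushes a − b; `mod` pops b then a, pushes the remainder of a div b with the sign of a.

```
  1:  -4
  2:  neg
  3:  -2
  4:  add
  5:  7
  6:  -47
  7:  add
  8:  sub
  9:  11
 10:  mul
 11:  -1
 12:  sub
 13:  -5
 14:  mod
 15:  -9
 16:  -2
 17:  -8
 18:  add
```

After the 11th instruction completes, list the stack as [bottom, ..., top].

[462, -1]

-4   [-4]
neg  [4]
-2   [4, -2]
add  [2]
7    [2, 7]
-47  [2, 7, -47]
add  [2, -40]
sub  [42]
11   [42, 11]
mul  [462]
-1   [462, -1]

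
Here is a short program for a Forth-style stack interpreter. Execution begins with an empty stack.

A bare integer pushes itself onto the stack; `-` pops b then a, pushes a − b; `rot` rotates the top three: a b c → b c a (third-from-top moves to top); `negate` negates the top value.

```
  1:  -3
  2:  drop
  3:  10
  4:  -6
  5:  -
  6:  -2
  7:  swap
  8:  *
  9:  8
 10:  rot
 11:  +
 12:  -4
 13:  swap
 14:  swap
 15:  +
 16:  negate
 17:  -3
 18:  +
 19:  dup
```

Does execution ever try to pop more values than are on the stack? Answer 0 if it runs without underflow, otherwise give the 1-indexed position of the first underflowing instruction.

10

-3   : [-3]
drop : []
10   : [10]
-6   : [10, -6]
-    : [16]
-2   : [16, -2]
swap : [-2, 16]
*    : [-32]
8    : [-32, 8]
rot  — needs 3 operands, stack has 2 → underflow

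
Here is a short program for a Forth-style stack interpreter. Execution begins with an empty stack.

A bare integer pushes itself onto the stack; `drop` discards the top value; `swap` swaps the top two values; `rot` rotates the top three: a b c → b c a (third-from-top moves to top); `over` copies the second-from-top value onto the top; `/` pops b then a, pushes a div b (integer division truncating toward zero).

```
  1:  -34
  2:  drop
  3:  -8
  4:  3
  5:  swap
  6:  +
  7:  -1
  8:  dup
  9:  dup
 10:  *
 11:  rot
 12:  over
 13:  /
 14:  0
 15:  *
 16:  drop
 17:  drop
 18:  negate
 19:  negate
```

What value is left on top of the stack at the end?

-34     [-34]
drop    []
-8      [-8]
3       [-8, 3]
swap    [3, -8]
+       [-5]
-1      [-5, -1]
dup     [-5, -1, -1]
dup     [-5, -1, -1, -1]
*       [-5, -1, 1]
rot     [-1, 1, -5]
over    [-1, 1, -5, 1]
/       [-1, 1, -5]
0       [-1, 1, -5, 0]
*       [-1, 1, 0]
drop    [-1, 1]
drop    [-1]
negate  [1]
negate  [-1]

-1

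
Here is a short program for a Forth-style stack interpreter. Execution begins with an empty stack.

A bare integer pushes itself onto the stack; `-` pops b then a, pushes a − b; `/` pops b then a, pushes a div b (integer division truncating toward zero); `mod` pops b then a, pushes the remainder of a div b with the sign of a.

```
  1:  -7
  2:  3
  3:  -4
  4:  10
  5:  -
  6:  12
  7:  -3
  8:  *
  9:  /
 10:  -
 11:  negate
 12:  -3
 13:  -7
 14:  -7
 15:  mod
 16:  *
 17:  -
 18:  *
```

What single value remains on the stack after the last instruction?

-7     → [-7]
3      → [-7, 3]
-4     → [-7, 3, -4]
10     → [-7, 3, -4, 10]
-      → [-7, 3, -14]
12     → [-7, 3, -14, 12]
-3     → [-7, 3, -14, 12, -3]
*      → [-7, 3, -14, -36]
/      → [-7, 3, 0]
-      → [-7, 3]
negate → [-7, -3]
-3     → [-7, -3, -3]
-7     → [-7, -3, -3, -7]
-7     → [-7, -3, -3, -7, -7]
mod    → [-7, -3, -3, 0]
*      → [-7, -3, 0]
-      → [-7, -3]
*      → [21]

21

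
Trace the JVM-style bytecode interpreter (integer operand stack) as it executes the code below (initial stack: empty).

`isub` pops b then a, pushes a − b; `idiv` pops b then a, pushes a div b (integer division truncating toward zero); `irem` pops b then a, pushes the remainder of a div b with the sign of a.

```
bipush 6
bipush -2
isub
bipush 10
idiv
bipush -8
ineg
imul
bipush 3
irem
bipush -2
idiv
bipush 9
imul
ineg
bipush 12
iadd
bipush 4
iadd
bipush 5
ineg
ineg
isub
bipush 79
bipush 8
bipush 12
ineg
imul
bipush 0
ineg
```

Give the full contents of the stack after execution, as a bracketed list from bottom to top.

[11, 79, -96, 0]

bipush 6  -> [6]
bipush -2 -> [6, -2]
isub      -> [8]
bipush 10 -> [8, 10]
idiv      -> [0]
bipush -8 -> [0, -8]
ineg      -> [0, 8]
imul      -> [0]
bipush 3  -> [0, 3]
irem      -> [0]
bipush -2 -> [0, -2]
idiv      -> [0]
bipush 9  -> [0, 9]
imul      -> [0]
ineg      -> [0]
bipush 12 -> [0, 12]
iadd      -> [12]
bipush 4  -> [12, 4]
iadd      -> [16]
bipush 5  -> [16, 5]
ineg      -> [16, -5]
ineg      -> [16, 5]
isub      -> [11]
bipush 79 -> [11, 79]
bipush 8  -> [11, 79, 8]
bipush 12 -> [11, 79, 8, 12]
ineg      -> [11, 79, 8, -12]
imul      -> [11, 79, -96]
bipush 0  -> [11, 79, -96, 0]
ineg      -> [11, 79, -96, 0]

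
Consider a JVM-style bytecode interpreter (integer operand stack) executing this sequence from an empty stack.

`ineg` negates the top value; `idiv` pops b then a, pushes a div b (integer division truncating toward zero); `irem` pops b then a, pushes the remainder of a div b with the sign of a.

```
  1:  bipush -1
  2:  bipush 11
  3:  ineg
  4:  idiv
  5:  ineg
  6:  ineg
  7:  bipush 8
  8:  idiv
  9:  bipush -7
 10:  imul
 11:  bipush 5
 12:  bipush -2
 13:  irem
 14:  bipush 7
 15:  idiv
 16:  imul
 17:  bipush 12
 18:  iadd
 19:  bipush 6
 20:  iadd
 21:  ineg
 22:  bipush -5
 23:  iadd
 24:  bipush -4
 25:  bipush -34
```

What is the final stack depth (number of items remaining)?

3

bipush -1  → [-1]
bipush 11  → [-1, 11]
ineg       → [-1, -11]
idiv       → [0]
ineg       → [0]
ineg       → [0]
bipush 8   → [0, 8]
idiv       → [0]
bipush -7  → [0, -7]
imul       → [0]
bipush 5   → [0, 5]
bipush -2  → [0, 5, -2]
irem       → [0, 1]
bipush 7   → [0, 1, 7]
idiv       → [0, 0]
imul       → [0]
bipush 12  → [0, 12]
iadd       → [12]
bipush 6   → [12, 6]
iadd       → [18]
ineg       → [-18]
bipush -5  → [-18, -5]
iadd       → [-23]
bipush -4  → [-23, -4]
bipush -34 → [-23, -4, -34]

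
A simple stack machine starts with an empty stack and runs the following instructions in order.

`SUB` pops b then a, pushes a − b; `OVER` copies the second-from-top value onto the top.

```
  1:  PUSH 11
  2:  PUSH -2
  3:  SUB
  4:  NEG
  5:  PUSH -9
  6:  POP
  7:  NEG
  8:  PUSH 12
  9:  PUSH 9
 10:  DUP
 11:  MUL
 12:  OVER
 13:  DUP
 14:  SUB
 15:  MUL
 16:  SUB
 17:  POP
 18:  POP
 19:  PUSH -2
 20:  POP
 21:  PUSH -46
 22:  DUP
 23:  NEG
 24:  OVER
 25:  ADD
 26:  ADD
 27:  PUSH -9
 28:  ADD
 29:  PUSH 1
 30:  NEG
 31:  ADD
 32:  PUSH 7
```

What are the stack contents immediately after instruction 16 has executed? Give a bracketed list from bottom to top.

PUSH 11 → [11]
PUSH -2 → [11, -2]
SUB     → [13]
NEG     → [-13]
PUSH -9 → [-13, -9]
POP     → [-13]
NEG     → [13]
PUSH 12 → [13, 12]
PUSH 9  → [13, 12, 9]
DUP     → [13, 12, 9, 9]
MUL     → [13, 12, 81]
OVER    → [13, 12, 81, 12]
DUP     → [13, 12, 81, 12, 12]
SUB     → [13, 12, 81, 0]
MUL     → [13, 12, 0]
SUB     → [13, 12]

[13, 12]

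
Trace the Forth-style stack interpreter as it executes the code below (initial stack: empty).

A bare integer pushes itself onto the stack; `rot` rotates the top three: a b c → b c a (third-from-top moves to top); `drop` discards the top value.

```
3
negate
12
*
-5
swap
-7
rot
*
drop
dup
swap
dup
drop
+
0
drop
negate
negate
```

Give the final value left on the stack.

3      : 3
negate : -3
12     : -3 12
*      : -36
-5     : -36 -5
swap   : -5 -36
-7     : -5 -36 -7
rot    : -36 -7 -5
*      : -36 35
drop   : -36
dup    : -36 -36
swap   : -36 -36
dup    : -36 -36 -36
drop   : -36 -36
+      : -72
0      : -72 0
drop   : -72
negate : 72
negate : -72

-72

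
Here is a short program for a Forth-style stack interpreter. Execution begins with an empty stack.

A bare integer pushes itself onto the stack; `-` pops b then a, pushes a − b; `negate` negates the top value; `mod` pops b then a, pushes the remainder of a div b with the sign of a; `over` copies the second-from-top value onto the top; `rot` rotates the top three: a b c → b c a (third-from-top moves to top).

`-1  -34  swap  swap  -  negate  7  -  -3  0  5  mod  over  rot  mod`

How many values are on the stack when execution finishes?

3

-1     : [-1]
-34    : [-1, -34]
swap   : [-34, -1]
swap   : [-1, -34]
-      : [33]
negate : [-33]
7      : [-33, 7]
-      : [-40]
-3     : [-40, -3]
0      : [-40, -3, 0]
5      : [-40, -3, 0, 5]
mod    : [-40, -3, 0]
over   : [-40, -3, 0, -3]
rot    : [-40, 0, -3, -3]
mod    : [-40, 0, 0]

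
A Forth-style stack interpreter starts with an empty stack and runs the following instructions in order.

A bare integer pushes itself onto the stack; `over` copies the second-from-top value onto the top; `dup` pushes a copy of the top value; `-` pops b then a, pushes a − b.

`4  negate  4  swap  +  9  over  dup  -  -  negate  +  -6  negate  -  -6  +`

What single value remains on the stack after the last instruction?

4      -> [4]
negate -> [-4]
4      -> [-4, 4]
swap   -> [4, -4]
+      -> [0]
9      -> [0, 9]
over   -> [0, 9, 0]
dup    -> [0, 9, 0, 0]
-      -> [0, 9, 0]
-      -> [0, 9]
negate -> [0, -9]
+      -> [-9]
-6     -> [-9, -6]
negate -> [-9, 6]
-      -> [-15]
-6     -> [-15, -6]
+      -> [-21]

-21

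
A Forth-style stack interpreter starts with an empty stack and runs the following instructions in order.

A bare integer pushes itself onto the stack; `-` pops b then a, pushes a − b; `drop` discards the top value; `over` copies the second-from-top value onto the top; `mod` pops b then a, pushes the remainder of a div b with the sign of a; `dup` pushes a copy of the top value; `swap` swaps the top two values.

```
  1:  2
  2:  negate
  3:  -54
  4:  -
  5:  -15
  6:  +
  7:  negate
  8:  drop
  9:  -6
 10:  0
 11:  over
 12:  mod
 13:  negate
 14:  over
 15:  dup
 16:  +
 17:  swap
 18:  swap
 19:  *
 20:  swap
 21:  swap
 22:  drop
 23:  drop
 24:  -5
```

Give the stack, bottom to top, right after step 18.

2       2
negate  -2
-54     -2 -54
-       52
-15     52 -15
+       37
negate  -37
drop    (empty)
-6      -6
0       -6 0
over    -6 0 -6
mod     -6 0
negate  -6 0
over    -6 0 -6
dup     -6 0 -6 -6
+       -6 0 -12
swap    -6 -12 0
swap    -6 0 -12

[-6, 0, -12]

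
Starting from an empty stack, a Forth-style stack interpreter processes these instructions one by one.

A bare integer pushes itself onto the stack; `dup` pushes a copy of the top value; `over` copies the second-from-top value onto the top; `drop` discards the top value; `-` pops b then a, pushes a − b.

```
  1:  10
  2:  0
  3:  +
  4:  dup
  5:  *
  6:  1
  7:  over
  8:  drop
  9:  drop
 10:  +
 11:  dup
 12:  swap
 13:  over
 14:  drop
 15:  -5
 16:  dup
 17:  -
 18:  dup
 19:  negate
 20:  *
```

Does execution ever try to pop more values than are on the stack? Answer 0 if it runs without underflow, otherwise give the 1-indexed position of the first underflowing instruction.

10

10   → 10
0    → 10 0
+    → 10
dup  → 10 10
*    → 100
1    → 100 1
over → 100 1 100
drop → 100 1
drop → 100
+  — needs 2 operands, stack has 1 → underflow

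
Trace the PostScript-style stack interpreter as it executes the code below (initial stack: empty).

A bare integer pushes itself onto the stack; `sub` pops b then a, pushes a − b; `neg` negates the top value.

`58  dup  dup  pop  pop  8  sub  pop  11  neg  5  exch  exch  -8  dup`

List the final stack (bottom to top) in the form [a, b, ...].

[-11, 5, -8, -8]

58    [58]
dup   [58, 58]
dup   [58, 58, 58]
pop   [58, 58]
pop   [58]
8     [58, 8]
sub   [50]
pop   []
11    [11]
neg   [-11]
5     [-11, 5]
exch  [5, -11]
exch  [-11, 5]
-8    [-11, 5, -8]
dup   [-11, 5, -8, -8]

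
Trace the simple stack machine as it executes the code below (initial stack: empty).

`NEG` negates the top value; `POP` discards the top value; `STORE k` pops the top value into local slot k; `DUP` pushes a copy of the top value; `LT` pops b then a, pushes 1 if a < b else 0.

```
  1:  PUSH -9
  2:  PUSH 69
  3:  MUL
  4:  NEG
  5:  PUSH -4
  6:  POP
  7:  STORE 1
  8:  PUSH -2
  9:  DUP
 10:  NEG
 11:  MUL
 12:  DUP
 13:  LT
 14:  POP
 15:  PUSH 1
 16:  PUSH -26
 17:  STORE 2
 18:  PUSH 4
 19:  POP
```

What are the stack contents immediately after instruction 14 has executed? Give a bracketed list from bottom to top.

PUSH -9  -9
PUSH 69  -9 69
MUL      -621
NEG      621
PUSH -4  621 -4
POP      621
STORE 1  (empty)
PUSH -2  -2
DUP      -2 -2
NEG      -2 2
MUL      -4
DUP      -4 -4
LT       0
POP      (empty)

[]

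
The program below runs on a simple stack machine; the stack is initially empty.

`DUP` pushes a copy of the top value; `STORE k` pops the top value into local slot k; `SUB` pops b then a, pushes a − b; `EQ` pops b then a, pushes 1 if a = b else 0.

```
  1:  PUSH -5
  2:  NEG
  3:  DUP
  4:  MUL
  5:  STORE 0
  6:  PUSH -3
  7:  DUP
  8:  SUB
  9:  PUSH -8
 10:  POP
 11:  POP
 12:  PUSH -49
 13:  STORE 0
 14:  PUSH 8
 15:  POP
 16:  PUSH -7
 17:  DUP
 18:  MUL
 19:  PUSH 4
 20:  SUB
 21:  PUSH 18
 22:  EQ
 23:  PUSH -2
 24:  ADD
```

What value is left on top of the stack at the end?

-2

PUSH -5  -> [-5]
NEG      -> [5]
DUP      -> [5, 5]
MUL      -> [25]
STORE 0  -> []
PUSH -3  -> [-3]
DUP      -> [-3, -3]
SUB      -> [0]
PUSH -8  -> [0, -8]
POP      -> [0]
POP      -> []
PUSH -49 -> [-49]
STORE 0  -> []
PUSH 8   -> [8]
POP      -> []
PUSH -7  -> [-7]
DUP      -> [-7, -7]
MUL      -> [49]
PUSH 4   -> [49, 4]
SUB      -> [45]
PUSH 18  -> [45, 18]
EQ       -> [0]
PUSH -2  -> [0, -2]
ADD      -> [-2]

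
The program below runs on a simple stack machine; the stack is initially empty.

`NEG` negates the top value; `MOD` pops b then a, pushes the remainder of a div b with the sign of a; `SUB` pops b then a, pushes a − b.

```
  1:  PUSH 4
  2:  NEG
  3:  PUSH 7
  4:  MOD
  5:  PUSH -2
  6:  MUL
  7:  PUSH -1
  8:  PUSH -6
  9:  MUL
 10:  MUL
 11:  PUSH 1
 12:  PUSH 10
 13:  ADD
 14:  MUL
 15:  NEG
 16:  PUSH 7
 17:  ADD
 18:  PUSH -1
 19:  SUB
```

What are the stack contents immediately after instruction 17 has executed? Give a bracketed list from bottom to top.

[-521]

PUSH 4  -> 4
NEG     -> -4
PUSH 7  -> -4 7
MOD     -> -4
PUSH -2 -> -4 -2
MUL     -> 8
PUSH -1 -> 8 -1
PUSH -6 -> 8 -1 -6
MUL     -> 8 6
MUL     -> 48
PUSH 1  -> 48 1
PUSH 10 -> 48 1 10
ADD     -> 48 11
MUL     -> 528
NEG     -> -528
PUSH 7  -> -528 7
ADD     -> -521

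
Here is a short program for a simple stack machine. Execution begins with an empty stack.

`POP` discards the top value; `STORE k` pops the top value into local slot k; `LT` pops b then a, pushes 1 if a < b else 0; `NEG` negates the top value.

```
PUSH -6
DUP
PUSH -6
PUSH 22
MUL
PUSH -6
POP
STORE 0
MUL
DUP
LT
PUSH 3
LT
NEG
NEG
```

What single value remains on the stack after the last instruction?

PUSH -6 → [-6]
DUP     → [-6, -6]
PUSH -6 → [-6, -6, -6]
PUSH 22 → [-6, -6, -6, 22]
MUL     → [-6, -6, -132]
PUSH -6 → [-6, -6, -132, -6]
POP     → [-6, -6, -132]
STORE 0 → [-6, -6]
MUL     → [36]
DUP     → [36, 36]
LT      → [0]
PUSH 3  → [0, 3]
LT      → [1]
NEG     → [-1]
NEG     → [1]

1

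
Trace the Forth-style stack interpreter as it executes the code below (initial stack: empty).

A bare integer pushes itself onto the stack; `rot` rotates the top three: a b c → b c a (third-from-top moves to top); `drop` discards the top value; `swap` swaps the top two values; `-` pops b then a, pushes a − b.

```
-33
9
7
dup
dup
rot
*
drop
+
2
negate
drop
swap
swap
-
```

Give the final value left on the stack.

-33    -> -33
9      -> -33 9
7      -> -33 9 7
dup    -> -33 9 7 7
dup    -> -33 9 7 7 7
rot    -> -33 9 7 7 7
*      -> -33 9 7 49
drop   -> -33 9 7
+      -> -33 16
2      -> -33 16 2
negate -> -33 16 -2
drop   -> -33 16
swap   -> 16 -33
swap   -> -33 16
-      -> -49

-49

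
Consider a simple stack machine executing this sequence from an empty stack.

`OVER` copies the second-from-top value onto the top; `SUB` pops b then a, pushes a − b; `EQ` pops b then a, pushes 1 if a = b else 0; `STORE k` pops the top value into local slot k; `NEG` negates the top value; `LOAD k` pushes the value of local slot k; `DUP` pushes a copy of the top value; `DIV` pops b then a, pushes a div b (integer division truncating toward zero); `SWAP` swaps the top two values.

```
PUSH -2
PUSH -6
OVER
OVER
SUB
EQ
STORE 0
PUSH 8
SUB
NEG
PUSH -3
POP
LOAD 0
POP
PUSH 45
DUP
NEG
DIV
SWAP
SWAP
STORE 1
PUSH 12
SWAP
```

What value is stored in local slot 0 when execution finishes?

0

PUSH -2 → [-2]
PUSH -6 → [-2, -6]
OVER    → [-2, -6, -2]
OVER    → [-2, -6, -2, -6]
SUB     → [-2, -6, 4]
EQ      → [-2, 0]
STORE 0 → [-2]
PUSH 8  → [-2, 8]
SUB     → [-10]
NEG     → [10]
PUSH -3 → [10, -3]
POP     → [10]
LOAD 0  → [10, 0]
POP     → [10]
PUSH 45 → [10, 45]
DUP     → [10, 45, 45]
NEG     → [10, 45, -45]
DIV     → [10, -1]
SWAP    → [-1, 10]
SWAP    → [10, -1]
STORE 1 → [10]
PUSH 12 → [10, 12]
SWAP    → [12, 10]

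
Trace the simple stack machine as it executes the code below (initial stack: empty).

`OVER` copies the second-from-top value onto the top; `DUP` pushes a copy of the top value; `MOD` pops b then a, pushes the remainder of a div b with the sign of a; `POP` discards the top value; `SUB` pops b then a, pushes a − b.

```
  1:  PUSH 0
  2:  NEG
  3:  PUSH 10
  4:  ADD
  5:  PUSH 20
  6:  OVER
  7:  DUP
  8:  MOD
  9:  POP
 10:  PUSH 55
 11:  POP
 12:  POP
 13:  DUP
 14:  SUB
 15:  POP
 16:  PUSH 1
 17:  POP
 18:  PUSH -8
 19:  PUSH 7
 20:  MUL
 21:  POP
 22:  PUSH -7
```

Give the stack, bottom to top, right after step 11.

[10, 20]

PUSH 0  : [0]
NEG     : [0]
PUSH 10 : [0, 10]
ADD     : [10]
PUSH 20 : [10, 20]
OVER    : [10, 20, 10]
DUP     : [10, 20, 10, 10]
MOD     : [10, 20, 0]
POP     : [10, 20]
PUSH 55 : [10, 20, 55]
POP     : [10, 20]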